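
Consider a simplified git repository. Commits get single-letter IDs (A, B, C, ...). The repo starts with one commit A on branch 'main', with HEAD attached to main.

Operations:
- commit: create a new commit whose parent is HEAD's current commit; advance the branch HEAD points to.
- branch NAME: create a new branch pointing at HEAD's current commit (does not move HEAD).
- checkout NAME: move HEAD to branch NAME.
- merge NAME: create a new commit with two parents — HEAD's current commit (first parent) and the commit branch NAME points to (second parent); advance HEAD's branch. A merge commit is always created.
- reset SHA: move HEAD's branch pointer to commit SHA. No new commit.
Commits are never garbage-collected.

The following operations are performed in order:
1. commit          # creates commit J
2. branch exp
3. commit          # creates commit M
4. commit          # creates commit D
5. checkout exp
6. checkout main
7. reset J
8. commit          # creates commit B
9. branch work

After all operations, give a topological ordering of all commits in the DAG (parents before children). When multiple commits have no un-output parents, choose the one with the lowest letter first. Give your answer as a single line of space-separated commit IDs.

After op 1 (commit): HEAD=main@J [main=J]
After op 2 (branch): HEAD=main@J [exp=J main=J]
After op 3 (commit): HEAD=main@M [exp=J main=M]
After op 4 (commit): HEAD=main@D [exp=J main=D]
After op 5 (checkout): HEAD=exp@J [exp=J main=D]
After op 6 (checkout): HEAD=main@D [exp=J main=D]
After op 7 (reset): HEAD=main@J [exp=J main=J]
After op 8 (commit): HEAD=main@B [exp=J main=B]
After op 9 (branch): HEAD=main@B [exp=J main=B work=B]
commit A: parents=[]
commit B: parents=['J']
commit D: parents=['M']
commit J: parents=['A']
commit M: parents=['J']

Answer: A J B M D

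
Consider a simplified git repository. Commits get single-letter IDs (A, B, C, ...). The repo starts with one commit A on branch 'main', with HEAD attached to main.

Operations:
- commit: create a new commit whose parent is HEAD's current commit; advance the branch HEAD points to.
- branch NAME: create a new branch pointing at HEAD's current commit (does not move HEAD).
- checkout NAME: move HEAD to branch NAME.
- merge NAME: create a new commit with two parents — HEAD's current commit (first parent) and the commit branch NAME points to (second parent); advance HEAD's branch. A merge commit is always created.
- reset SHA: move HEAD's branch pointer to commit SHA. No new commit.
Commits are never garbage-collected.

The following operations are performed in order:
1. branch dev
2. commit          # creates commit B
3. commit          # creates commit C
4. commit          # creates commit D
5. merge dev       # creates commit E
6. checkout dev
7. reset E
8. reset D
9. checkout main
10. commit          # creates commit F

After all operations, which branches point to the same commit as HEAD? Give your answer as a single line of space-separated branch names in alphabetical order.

After op 1 (branch): HEAD=main@A [dev=A main=A]
After op 2 (commit): HEAD=main@B [dev=A main=B]
After op 3 (commit): HEAD=main@C [dev=A main=C]
After op 4 (commit): HEAD=main@D [dev=A main=D]
After op 5 (merge): HEAD=main@E [dev=A main=E]
After op 6 (checkout): HEAD=dev@A [dev=A main=E]
After op 7 (reset): HEAD=dev@E [dev=E main=E]
After op 8 (reset): HEAD=dev@D [dev=D main=E]
After op 9 (checkout): HEAD=main@E [dev=D main=E]
After op 10 (commit): HEAD=main@F [dev=D main=F]

Answer: main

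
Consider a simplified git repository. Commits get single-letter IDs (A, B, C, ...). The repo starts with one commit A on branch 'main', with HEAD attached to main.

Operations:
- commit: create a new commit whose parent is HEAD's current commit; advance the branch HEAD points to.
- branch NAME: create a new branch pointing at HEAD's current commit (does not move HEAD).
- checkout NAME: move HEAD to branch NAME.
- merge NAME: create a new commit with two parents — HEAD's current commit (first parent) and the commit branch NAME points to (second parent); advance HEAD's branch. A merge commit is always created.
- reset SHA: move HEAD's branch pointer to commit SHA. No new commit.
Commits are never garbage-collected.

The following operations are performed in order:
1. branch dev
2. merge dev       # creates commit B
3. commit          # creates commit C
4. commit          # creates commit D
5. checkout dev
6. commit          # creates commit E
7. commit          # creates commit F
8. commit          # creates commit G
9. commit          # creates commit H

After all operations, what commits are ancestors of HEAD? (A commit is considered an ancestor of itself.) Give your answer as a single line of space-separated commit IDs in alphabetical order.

After op 1 (branch): HEAD=main@A [dev=A main=A]
After op 2 (merge): HEAD=main@B [dev=A main=B]
After op 3 (commit): HEAD=main@C [dev=A main=C]
After op 4 (commit): HEAD=main@D [dev=A main=D]
After op 5 (checkout): HEAD=dev@A [dev=A main=D]
After op 6 (commit): HEAD=dev@E [dev=E main=D]
After op 7 (commit): HEAD=dev@F [dev=F main=D]
After op 8 (commit): HEAD=dev@G [dev=G main=D]
After op 9 (commit): HEAD=dev@H [dev=H main=D]

Answer: A E F G H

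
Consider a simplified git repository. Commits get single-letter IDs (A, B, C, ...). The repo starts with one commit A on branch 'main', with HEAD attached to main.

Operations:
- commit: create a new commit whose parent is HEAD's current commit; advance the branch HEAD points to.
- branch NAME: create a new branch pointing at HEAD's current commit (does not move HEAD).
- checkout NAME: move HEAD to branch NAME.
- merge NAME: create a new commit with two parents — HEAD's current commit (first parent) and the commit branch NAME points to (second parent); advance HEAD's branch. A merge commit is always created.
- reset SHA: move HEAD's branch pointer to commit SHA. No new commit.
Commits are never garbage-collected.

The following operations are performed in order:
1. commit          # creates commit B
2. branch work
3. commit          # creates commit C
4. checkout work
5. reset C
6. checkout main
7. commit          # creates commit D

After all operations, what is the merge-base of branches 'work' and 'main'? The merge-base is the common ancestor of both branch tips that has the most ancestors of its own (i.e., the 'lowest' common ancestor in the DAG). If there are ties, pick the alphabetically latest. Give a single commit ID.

After op 1 (commit): HEAD=main@B [main=B]
After op 2 (branch): HEAD=main@B [main=B work=B]
After op 3 (commit): HEAD=main@C [main=C work=B]
After op 4 (checkout): HEAD=work@B [main=C work=B]
After op 5 (reset): HEAD=work@C [main=C work=C]
After op 6 (checkout): HEAD=main@C [main=C work=C]
After op 7 (commit): HEAD=main@D [main=D work=C]
ancestors(work=C): ['A', 'B', 'C']
ancestors(main=D): ['A', 'B', 'C', 'D']
common: ['A', 'B', 'C']

Answer: C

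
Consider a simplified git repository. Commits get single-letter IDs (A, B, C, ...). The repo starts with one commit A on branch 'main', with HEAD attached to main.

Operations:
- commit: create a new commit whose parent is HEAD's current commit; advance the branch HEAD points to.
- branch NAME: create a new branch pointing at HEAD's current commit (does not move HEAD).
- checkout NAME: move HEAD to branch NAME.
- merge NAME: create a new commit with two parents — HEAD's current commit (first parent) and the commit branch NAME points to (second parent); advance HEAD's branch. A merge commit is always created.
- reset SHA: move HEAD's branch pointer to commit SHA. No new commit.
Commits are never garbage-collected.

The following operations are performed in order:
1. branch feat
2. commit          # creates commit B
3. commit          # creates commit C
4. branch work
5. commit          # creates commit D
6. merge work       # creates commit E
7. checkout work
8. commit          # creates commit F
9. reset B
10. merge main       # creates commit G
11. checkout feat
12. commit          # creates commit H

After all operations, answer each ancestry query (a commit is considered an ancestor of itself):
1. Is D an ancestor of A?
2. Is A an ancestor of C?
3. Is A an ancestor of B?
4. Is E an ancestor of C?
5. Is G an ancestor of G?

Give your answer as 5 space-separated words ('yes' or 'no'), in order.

Answer: no yes yes no yes

Derivation:
After op 1 (branch): HEAD=main@A [feat=A main=A]
After op 2 (commit): HEAD=main@B [feat=A main=B]
After op 3 (commit): HEAD=main@C [feat=A main=C]
After op 4 (branch): HEAD=main@C [feat=A main=C work=C]
After op 5 (commit): HEAD=main@D [feat=A main=D work=C]
After op 6 (merge): HEAD=main@E [feat=A main=E work=C]
After op 7 (checkout): HEAD=work@C [feat=A main=E work=C]
After op 8 (commit): HEAD=work@F [feat=A main=E work=F]
After op 9 (reset): HEAD=work@B [feat=A main=E work=B]
After op 10 (merge): HEAD=work@G [feat=A main=E work=G]
After op 11 (checkout): HEAD=feat@A [feat=A main=E work=G]
After op 12 (commit): HEAD=feat@H [feat=H main=E work=G]
ancestors(A) = {A}; D in? no
ancestors(C) = {A,B,C}; A in? yes
ancestors(B) = {A,B}; A in? yes
ancestors(C) = {A,B,C}; E in? no
ancestors(G) = {A,B,C,D,E,G}; G in? yes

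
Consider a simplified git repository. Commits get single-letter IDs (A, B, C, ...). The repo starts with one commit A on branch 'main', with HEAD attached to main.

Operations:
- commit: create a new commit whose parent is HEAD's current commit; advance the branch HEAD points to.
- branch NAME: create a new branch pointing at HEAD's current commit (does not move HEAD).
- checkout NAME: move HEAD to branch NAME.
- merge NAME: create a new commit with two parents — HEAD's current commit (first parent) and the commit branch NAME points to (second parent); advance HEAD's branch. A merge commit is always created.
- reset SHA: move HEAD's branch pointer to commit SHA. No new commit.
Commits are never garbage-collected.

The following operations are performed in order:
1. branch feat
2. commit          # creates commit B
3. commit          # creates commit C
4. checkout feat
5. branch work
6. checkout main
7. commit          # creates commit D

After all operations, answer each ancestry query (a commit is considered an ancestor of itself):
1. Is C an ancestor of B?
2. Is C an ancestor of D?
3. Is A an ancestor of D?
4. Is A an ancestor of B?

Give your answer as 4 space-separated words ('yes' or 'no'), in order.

After op 1 (branch): HEAD=main@A [feat=A main=A]
After op 2 (commit): HEAD=main@B [feat=A main=B]
After op 3 (commit): HEAD=main@C [feat=A main=C]
After op 4 (checkout): HEAD=feat@A [feat=A main=C]
After op 5 (branch): HEAD=feat@A [feat=A main=C work=A]
After op 6 (checkout): HEAD=main@C [feat=A main=C work=A]
After op 7 (commit): HEAD=main@D [feat=A main=D work=A]
ancestors(B) = {A,B}; C in? no
ancestors(D) = {A,B,C,D}; C in? yes
ancestors(D) = {A,B,C,D}; A in? yes
ancestors(B) = {A,B}; A in? yes

Answer: no yes yes yes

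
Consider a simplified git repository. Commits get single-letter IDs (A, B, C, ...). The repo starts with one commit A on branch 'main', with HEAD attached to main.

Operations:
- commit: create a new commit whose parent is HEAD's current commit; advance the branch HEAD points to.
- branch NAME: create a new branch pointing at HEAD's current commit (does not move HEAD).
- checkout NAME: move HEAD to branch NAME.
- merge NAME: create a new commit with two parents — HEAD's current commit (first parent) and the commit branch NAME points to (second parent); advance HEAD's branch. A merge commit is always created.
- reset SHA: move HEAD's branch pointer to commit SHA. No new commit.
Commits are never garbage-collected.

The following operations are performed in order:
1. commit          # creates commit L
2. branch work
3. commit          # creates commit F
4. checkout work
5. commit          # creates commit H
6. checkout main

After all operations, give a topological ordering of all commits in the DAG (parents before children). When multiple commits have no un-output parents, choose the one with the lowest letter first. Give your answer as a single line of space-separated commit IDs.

After op 1 (commit): HEAD=main@L [main=L]
After op 2 (branch): HEAD=main@L [main=L work=L]
After op 3 (commit): HEAD=main@F [main=F work=L]
After op 4 (checkout): HEAD=work@L [main=F work=L]
After op 5 (commit): HEAD=work@H [main=F work=H]
After op 6 (checkout): HEAD=main@F [main=F work=H]
commit A: parents=[]
commit F: parents=['L']
commit H: parents=['L']
commit L: parents=['A']

Answer: A L F H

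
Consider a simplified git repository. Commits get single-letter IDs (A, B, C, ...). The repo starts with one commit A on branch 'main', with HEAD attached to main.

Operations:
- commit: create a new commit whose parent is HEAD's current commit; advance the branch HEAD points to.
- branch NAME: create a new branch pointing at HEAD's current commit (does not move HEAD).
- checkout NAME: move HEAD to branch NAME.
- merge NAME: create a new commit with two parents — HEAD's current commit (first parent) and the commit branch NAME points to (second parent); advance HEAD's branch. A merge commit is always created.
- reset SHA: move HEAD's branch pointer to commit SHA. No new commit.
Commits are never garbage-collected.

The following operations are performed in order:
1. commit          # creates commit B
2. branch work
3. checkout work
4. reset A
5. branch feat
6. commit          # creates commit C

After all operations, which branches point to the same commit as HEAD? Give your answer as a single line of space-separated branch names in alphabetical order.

After op 1 (commit): HEAD=main@B [main=B]
After op 2 (branch): HEAD=main@B [main=B work=B]
After op 3 (checkout): HEAD=work@B [main=B work=B]
After op 4 (reset): HEAD=work@A [main=B work=A]
After op 5 (branch): HEAD=work@A [feat=A main=B work=A]
After op 6 (commit): HEAD=work@C [feat=A main=B work=C]

Answer: work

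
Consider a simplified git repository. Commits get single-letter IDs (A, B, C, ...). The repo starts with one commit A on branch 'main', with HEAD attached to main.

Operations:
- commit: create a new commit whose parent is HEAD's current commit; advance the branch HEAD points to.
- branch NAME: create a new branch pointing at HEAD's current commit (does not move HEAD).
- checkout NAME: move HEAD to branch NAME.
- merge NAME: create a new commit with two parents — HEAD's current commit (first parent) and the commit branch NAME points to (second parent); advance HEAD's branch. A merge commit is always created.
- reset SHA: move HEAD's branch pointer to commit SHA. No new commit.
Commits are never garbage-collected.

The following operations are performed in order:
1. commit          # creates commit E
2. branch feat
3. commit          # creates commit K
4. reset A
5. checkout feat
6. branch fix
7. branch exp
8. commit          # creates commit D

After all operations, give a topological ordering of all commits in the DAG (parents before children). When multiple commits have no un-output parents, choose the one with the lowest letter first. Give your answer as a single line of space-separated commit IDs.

After op 1 (commit): HEAD=main@E [main=E]
After op 2 (branch): HEAD=main@E [feat=E main=E]
After op 3 (commit): HEAD=main@K [feat=E main=K]
After op 4 (reset): HEAD=main@A [feat=E main=A]
After op 5 (checkout): HEAD=feat@E [feat=E main=A]
After op 6 (branch): HEAD=feat@E [feat=E fix=E main=A]
After op 7 (branch): HEAD=feat@E [exp=E feat=E fix=E main=A]
After op 8 (commit): HEAD=feat@D [exp=E feat=D fix=E main=A]
commit A: parents=[]
commit D: parents=['E']
commit E: parents=['A']
commit K: parents=['E']

Answer: A E D K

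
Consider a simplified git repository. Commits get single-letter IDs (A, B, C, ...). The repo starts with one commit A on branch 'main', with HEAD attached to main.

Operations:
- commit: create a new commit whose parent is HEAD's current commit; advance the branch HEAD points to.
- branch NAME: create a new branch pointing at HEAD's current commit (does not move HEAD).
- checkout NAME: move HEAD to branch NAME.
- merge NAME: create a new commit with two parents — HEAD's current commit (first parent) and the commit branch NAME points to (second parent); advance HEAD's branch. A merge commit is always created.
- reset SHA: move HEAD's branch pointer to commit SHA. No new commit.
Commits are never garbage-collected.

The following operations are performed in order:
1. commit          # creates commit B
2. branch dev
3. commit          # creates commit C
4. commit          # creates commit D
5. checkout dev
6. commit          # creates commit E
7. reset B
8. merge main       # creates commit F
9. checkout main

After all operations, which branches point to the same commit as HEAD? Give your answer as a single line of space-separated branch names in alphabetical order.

Answer: main

Derivation:
After op 1 (commit): HEAD=main@B [main=B]
After op 2 (branch): HEAD=main@B [dev=B main=B]
After op 3 (commit): HEAD=main@C [dev=B main=C]
After op 4 (commit): HEAD=main@D [dev=B main=D]
After op 5 (checkout): HEAD=dev@B [dev=B main=D]
After op 6 (commit): HEAD=dev@E [dev=E main=D]
After op 7 (reset): HEAD=dev@B [dev=B main=D]
After op 8 (merge): HEAD=dev@F [dev=F main=D]
After op 9 (checkout): HEAD=main@D [dev=F main=D]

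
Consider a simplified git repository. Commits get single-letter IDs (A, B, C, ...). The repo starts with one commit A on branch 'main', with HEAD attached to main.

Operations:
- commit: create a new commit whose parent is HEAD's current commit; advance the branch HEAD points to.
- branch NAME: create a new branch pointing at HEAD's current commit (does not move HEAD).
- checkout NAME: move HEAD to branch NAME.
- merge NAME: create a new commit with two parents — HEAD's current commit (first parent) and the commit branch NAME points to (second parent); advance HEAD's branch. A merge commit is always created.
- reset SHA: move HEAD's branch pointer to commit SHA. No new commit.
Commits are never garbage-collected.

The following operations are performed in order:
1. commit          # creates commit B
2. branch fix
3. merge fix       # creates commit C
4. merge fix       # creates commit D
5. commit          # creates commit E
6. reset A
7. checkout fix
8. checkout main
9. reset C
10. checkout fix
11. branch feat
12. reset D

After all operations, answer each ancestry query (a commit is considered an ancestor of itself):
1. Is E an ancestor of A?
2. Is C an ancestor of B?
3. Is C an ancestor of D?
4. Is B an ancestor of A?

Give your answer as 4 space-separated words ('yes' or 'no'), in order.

Answer: no no yes no

Derivation:
After op 1 (commit): HEAD=main@B [main=B]
After op 2 (branch): HEAD=main@B [fix=B main=B]
After op 3 (merge): HEAD=main@C [fix=B main=C]
After op 4 (merge): HEAD=main@D [fix=B main=D]
After op 5 (commit): HEAD=main@E [fix=B main=E]
After op 6 (reset): HEAD=main@A [fix=B main=A]
After op 7 (checkout): HEAD=fix@B [fix=B main=A]
After op 8 (checkout): HEAD=main@A [fix=B main=A]
After op 9 (reset): HEAD=main@C [fix=B main=C]
After op 10 (checkout): HEAD=fix@B [fix=B main=C]
After op 11 (branch): HEAD=fix@B [feat=B fix=B main=C]
After op 12 (reset): HEAD=fix@D [feat=B fix=D main=C]
ancestors(A) = {A}; E in? no
ancestors(B) = {A,B}; C in? no
ancestors(D) = {A,B,C,D}; C in? yes
ancestors(A) = {A}; B in? no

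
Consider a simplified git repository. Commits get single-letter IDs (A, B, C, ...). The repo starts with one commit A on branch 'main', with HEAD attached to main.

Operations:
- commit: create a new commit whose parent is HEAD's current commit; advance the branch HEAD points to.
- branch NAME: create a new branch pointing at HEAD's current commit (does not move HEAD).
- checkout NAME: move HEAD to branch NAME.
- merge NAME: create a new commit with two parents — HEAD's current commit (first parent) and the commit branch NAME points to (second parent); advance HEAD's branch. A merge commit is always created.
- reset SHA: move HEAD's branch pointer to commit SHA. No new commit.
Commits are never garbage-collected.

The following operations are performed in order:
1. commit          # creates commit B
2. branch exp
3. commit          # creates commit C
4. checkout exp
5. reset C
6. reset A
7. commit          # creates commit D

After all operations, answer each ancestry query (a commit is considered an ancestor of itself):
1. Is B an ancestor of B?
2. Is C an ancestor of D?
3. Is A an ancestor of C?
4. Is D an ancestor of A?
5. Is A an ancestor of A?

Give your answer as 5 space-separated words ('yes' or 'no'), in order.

After op 1 (commit): HEAD=main@B [main=B]
After op 2 (branch): HEAD=main@B [exp=B main=B]
After op 3 (commit): HEAD=main@C [exp=B main=C]
After op 4 (checkout): HEAD=exp@B [exp=B main=C]
After op 5 (reset): HEAD=exp@C [exp=C main=C]
After op 6 (reset): HEAD=exp@A [exp=A main=C]
After op 7 (commit): HEAD=exp@D [exp=D main=C]
ancestors(B) = {A,B}; B in? yes
ancestors(D) = {A,D}; C in? no
ancestors(C) = {A,B,C}; A in? yes
ancestors(A) = {A}; D in? no
ancestors(A) = {A}; A in? yes

Answer: yes no yes no yes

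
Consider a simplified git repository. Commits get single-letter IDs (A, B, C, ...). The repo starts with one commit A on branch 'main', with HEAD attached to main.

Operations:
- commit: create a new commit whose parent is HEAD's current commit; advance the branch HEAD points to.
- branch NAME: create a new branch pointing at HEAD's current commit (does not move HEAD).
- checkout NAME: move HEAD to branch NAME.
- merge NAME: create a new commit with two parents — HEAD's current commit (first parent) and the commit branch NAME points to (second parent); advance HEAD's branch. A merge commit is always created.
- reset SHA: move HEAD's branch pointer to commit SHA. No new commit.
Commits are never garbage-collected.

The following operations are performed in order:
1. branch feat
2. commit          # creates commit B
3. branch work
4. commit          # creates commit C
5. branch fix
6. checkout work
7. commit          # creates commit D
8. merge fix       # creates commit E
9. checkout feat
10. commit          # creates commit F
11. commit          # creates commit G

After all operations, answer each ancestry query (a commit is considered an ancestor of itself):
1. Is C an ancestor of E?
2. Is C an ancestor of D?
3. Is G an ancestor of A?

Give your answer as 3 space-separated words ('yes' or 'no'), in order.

After op 1 (branch): HEAD=main@A [feat=A main=A]
After op 2 (commit): HEAD=main@B [feat=A main=B]
After op 3 (branch): HEAD=main@B [feat=A main=B work=B]
After op 4 (commit): HEAD=main@C [feat=A main=C work=B]
After op 5 (branch): HEAD=main@C [feat=A fix=C main=C work=B]
After op 6 (checkout): HEAD=work@B [feat=A fix=C main=C work=B]
After op 7 (commit): HEAD=work@D [feat=A fix=C main=C work=D]
After op 8 (merge): HEAD=work@E [feat=A fix=C main=C work=E]
After op 9 (checkout): HEAD=feat@A [feat=A fix=C main=C work=E]
After op 10 (commit): HEAD=feat@F [feat=F fix=C main=C work=E]
After op 11 (commit): HEAD=feat@G [feat=G fix=C main=C work=E]
ancestors(E) = {A,B,C,D,E}; C in? yes
ancestors(D) = {A,B,D}; C in? no
ancestors(A) = {A}; G in? no

Answer: yes no no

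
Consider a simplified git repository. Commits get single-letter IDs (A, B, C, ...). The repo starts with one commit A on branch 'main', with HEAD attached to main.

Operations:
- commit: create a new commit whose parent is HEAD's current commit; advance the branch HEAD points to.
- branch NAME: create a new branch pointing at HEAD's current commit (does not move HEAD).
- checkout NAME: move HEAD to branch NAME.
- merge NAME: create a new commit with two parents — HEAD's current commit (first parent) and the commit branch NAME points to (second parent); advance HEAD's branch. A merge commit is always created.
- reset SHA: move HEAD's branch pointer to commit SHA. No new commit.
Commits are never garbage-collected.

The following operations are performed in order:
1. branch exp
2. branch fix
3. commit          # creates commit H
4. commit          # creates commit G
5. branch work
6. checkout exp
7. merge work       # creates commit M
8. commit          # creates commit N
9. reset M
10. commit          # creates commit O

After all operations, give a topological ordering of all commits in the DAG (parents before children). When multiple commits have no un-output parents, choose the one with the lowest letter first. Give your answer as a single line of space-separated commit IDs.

After op 1 (branch): HEAD=main@A [exp=A main=A]
After op 2 (branch): HEAD=main@A [exp=A fix=A main=A]
After op 3 (commit): HEAD=main@H [exp=A fix=A main=H]
After op 4 (commit): HEAD=main@G [exp=A fix=A main=G]
After op 5 (branch): HEAD=main@G [exp=A fix=A main=G work=G]
After op 6 (checkout): HEAD=exp@A [exp=A fix=A main=G work=G]
After op 7 (merge): HEAD=exp@M [exp=M fix=A main=G work=G]
After op 8 (commit): HEAD=exp@N [exp=N fix=A main=G work=G]
After op 9 (reset): HEAD=exp@M [exp=M fix=A main=G work=G]
After op 10 (commit): HEAD=exp@O [exp=O fix=A main=G work=G]
commit A: parents=[]
commit G: parents=['H']
commit H: parents=['A']
commit M: parents=['A', 'G']
commit N: parents=['M']
commit O: parents=['M']

Answer: A H G M N O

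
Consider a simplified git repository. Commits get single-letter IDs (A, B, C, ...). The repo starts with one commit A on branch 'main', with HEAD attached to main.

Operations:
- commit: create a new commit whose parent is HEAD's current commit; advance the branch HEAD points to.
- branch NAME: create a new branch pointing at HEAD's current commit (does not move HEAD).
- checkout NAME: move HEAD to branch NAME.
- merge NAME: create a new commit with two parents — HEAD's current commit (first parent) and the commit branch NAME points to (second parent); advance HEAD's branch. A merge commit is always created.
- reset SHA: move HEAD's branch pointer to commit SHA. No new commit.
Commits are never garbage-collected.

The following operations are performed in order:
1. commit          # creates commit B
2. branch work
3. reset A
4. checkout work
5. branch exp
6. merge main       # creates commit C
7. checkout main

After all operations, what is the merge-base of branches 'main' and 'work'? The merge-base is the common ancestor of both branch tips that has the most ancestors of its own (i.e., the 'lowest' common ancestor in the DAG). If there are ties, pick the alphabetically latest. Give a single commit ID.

Answer: A

Derivation:
After op 1 (commit): HEAD=main@B [main=B]
After op 2 (branch): HEAD=main@B [main=B work=B]
After op 3 (reset): HEAD=main@A [main=A work=B]
After op 4 (checkout): HEAD=work@B [main=A work=B]
After op 5 (branch): HEAD=work@B [exp=B main=A work=B]
After op 6 (merge): HEAD=work@C [exp=B main=A work=C]
After op 7 (checkout): HEAD=main@A [exp=B main=A work=C]
ancestors(main=A): ['A']
ancestors(work=C): ['A', 'B', 'C']
common: ['A']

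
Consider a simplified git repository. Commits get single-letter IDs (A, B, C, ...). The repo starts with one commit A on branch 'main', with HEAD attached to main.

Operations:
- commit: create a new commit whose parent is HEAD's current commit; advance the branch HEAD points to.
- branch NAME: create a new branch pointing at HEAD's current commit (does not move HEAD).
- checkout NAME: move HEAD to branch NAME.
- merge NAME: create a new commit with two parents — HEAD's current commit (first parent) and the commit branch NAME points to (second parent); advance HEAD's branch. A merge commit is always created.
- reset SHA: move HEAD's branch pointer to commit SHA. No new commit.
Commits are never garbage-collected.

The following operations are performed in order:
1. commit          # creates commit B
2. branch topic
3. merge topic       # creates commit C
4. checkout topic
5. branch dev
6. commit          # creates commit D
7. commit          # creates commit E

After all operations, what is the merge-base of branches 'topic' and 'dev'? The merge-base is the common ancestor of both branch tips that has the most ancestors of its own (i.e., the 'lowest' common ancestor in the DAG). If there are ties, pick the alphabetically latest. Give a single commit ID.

Answer: B

Derivation:
After op 1 (commit): HEAD=main@B [main=B]
After op 2 (branch): HEAD=main@B [main=B topic=B]
After op 3 (merge): HEAD=main@C [main=C topic=B]
After op 4 (checkout): HEAD=topic@B [main=C topic=B]
After op 5 (branch): HEAD=topic@B [dev=B main=C topic=B]
After op 6 (commit): HEAD=topic@D [dev=B main=C topic=D]
After op 7 (commit): HEAD=topic@E [dev=B main=C topic=E]
ancestors(topic=E): ['A', 'B', 'D', 'E']
ancestors(dev=B): ['A', 'B']
common: ['A', 'B']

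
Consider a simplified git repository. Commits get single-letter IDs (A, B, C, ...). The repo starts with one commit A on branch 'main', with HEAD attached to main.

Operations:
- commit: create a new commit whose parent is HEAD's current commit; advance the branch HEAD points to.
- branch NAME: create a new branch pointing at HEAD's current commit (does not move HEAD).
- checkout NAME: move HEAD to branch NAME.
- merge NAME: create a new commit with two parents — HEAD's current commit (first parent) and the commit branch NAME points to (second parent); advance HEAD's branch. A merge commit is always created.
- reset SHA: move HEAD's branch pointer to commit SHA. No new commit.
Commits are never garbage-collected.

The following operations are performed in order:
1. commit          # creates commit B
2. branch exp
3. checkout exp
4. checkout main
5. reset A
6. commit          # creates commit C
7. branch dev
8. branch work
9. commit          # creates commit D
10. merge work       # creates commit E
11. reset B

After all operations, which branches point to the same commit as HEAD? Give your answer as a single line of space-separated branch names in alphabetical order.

After op 1 (commit): HEAD=main@B [main=B]
After op 2 (branch): HEAD=main@B [exp=B main=B]
After op 3 (checkout): HEAD=exp@B [exp=B main=B]
After op 4 (checkout): HEAD=main@B [exp=B main=B]
After op 5 (reset): HEAD=main@A [exp=B main=A]
After op 6 (commit): HEAD=main@C [exp=B main=C]
After op 7 (branch): HEAD=main@C [dev=C exp=B main=C]
After op 8 (branch): HEAD=main@C [dev=C exp=B main=C work=C]
After op 9 (commit): HEAD=main@D [dev=C exp=B main=D work=C]
After op 10 (merge): HEAD=main@E [dev=C exp=B main=E work=C]
After op 11 (reset): HEAD=main@B [dev=C exp=B main=B work=C]

Answer: exp main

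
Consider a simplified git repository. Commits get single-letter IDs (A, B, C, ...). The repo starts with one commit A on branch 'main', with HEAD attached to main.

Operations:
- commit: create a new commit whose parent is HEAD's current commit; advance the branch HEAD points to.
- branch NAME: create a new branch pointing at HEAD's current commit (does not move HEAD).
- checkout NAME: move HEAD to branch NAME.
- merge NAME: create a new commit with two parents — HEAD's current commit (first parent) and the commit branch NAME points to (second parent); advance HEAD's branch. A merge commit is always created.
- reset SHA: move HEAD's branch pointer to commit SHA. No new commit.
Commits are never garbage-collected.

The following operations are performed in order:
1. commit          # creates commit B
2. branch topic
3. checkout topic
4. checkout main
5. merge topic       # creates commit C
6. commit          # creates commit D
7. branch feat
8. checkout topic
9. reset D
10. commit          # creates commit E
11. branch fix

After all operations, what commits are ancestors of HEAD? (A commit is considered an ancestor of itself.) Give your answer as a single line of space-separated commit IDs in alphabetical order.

Answer: A B C D E

Derivation:
After op 1 (commit): HEAD=main@B [main=B]
After op 2 (branch): HEAD=main@B [main=B topic=B]
After op 3 (checkout): HEAD=topic@B [main=B topic=B]
After op 4 (checkout): HEAD=main@B [main=B topic=B]
After op 5 (merge): HEAD=main@C [main=C topic=B]
After op 6 (commit): HEAD=main@D [main=D topic=B]
After op 7 (branch): HEAD=main@D [feat=D main=D topic=B]
After op 8 (checkout): HEAD=topic@B [feat=D main=D topic=B]
After op 9 (reset): HEAD=topic@D [feat=D main=D topic=D]
After op 10 (commit): HEAD=topic@E [feat=D main=D topic=E]
After op 11 (branch): HEAD=topic@E [feat=D fix=E main=D topic=E]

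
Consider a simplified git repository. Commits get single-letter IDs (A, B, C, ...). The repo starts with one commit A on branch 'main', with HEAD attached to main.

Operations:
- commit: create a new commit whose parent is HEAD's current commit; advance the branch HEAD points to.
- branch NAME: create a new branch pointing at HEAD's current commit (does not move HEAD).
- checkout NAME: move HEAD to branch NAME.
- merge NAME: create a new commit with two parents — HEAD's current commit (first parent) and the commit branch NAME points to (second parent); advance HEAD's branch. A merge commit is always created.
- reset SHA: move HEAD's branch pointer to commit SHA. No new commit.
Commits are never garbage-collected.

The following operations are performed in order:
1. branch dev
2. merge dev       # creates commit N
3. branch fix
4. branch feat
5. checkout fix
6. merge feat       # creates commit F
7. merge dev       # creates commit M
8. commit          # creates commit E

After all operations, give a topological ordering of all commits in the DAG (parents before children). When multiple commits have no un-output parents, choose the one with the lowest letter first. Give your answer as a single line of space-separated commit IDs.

Answer: A N F M E

Derivation:
After op 1 (branch): HEAD=main@A [dev=A main=A]
After op 2 (merge): HEAD=main@N [dev=A main=N]
After op 3 (branch): HEAD=main@N [dev=A fix=N main=N]
After op 4 (branch): HEAD=main@N [dev=A feat=N fix=N main=N]
After op 5 (checkout): HEAD=fix@N [dev=A feat=N fix=N main=N]
After op 6 (merge): HEAD=fix@F [dev=A feat=N fix=F main=N]
After op 7 (merge): HEAD=fix@M [dev=A feat=N fix=M main=N]
After op 8 (commit): HEAD=fix@E [dev=A feat=N fix=E main=N]
commit A: parents=[]
commit E: parents=['M']
commit F: parents=['N', 'N']
commit M: parents=['F', 'A']
commit N: parents=['A', 'A']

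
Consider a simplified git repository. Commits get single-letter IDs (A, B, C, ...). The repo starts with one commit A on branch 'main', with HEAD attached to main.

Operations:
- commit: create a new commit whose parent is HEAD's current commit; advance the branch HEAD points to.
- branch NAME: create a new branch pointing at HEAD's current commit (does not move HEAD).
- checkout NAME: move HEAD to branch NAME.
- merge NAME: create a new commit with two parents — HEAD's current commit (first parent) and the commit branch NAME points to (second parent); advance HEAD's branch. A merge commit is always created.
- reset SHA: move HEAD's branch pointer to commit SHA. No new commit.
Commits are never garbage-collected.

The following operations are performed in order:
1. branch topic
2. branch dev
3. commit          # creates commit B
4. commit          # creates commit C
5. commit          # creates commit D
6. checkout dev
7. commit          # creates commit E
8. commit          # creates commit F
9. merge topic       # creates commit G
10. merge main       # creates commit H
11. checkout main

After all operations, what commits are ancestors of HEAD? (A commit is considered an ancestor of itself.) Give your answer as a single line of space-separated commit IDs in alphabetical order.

Answer: A B C D

Derivation:
After op 1 (branch): HEAD=main@A [main=A topic=A]
After op 2 (branch): HEAD=main@A [dev=A main=A topic=A]
After op 3 (commit): HEAD=main@B [dev=A main=B topic=A]
After op 4 (commit): HEAD=main@C [dev=A main=C topic=A]
After op 5 (commit): HEAD=main@D [dev=A main=D topic=A]
After op 6 (checkout): HEAD=dev@A [dev=A main=D topic=A]
After op 7 (commit): HEAD=dev@E [dev=E main=D topic=A]
After op 8 (commit): HEAD=dev@F [dev=F main=D topic=A]
After op 9 (merge): HEAD=dev@G [dev=G main=D topic=A]
After op 10 (merge): HEAD=dev@H [dev=H main=D topic=A]
After op 11 (checkout): HEAD=main@D [dev=H main=D topic=A]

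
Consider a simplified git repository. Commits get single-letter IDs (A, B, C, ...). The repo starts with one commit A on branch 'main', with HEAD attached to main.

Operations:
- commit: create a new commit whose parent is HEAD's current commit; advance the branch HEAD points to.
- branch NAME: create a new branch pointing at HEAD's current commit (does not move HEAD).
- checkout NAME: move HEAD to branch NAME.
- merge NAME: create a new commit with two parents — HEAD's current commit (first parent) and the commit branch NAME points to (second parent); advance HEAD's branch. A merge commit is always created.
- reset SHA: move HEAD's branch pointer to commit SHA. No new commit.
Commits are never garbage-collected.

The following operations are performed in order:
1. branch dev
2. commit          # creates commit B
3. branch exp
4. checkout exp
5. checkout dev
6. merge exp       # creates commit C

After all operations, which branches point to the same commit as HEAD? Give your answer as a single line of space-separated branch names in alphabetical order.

After op 1 (branch): HEAD=main@A [dev=A main=A]
After op 2 (commit): HEAD=main@B [dev=A main=B]
After op 3 (branch): HEAD=main@B [dev=A exp=B main=B]
After op 4 (checkout): HEAD=exp@B [dev=A exp=B main=B]
After op 5 (checkout): HEAD=dev@A [dev=A exp=B main=B]
After op 6 (merge): HEAD=dev@C [dev=C exp=B main=B]

Answer: dev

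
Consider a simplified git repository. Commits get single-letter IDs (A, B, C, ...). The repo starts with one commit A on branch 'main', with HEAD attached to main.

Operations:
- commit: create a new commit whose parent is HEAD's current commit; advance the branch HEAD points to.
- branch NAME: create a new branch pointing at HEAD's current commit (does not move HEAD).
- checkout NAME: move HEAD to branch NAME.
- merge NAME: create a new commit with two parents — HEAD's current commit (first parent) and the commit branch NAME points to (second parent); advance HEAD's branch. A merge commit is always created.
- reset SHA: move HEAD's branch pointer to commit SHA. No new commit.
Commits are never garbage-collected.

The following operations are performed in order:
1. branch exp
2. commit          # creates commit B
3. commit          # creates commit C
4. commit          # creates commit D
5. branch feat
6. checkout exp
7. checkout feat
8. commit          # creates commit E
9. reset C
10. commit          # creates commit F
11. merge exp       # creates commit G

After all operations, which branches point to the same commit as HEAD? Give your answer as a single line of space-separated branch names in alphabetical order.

After op 1 (branch): HEAD=main@A [exp=A main=A]
After op 2 (commit): HEAD=main@B [exp=A main=B]
After op 3 (commit): HEAD=main@C [exp=A main=C]
After op 4 (commit): HEAD=main@D [exp=A main=D]
After op 5 (branch): HEAD=main@D [exp=A feat=D main=D]
After op 6 (checkout): HEAD=exp@A [exp=A feat=D main=D]
After op 7 (checkout): HEAD=feat@D [exp=A feat=D main=D]
After op 8 (commit): HEAD=feat@E [exp=A feat=E main=D]
After op 9 (reset): HEAD=feat@C [exp=A feat=C main=D]
After op 10 (commit): HEAD=feat@F [exp=A feat=F main=D]
After op 11 (merge): HEAD=feat@G [exp=A feat=G main=D]

Answer: feat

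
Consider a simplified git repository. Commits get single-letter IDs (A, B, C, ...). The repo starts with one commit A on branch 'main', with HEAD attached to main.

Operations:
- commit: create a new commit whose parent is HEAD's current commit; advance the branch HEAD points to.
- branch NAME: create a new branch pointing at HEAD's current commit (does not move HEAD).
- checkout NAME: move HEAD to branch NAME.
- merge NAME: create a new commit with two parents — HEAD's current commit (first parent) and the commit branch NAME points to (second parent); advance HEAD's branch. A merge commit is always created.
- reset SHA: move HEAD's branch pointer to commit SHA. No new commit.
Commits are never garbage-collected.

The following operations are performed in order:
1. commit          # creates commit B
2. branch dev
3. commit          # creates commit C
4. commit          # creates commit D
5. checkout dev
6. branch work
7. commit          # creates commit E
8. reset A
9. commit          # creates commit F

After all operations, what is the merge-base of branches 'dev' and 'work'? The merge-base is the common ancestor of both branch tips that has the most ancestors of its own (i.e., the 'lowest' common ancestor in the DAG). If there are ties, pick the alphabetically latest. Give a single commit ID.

Answer: A

Derivation:
After op 1 (commit): HEAD=main@B [main=B]
After op 2 (branch): HEAD=main@B [dev=B main=B]
After op 3 (commit): HEAD=main@C [dev=B main=C]
After op 4 (commit): HEAD=main@D [dev=B main=D]
After op 5 (checkout): HEAD=dev@B [dev=B main=D]
After op 6 (branch): HEAD=dev@B [dev=B main=D work=B]
After op 7 (commit): HEAD=dev@E [dev=E main=D work=B]
After op 8 (reset): HEAD=dev@A [dev=A main=D work=B]
After op 9 (commit): HEAD=dev@F [dev=F main=D work=B]
ancestors(dev=F): ['A', 'F']
ancestors(work=B): ['A', 'B']
common: ['A']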